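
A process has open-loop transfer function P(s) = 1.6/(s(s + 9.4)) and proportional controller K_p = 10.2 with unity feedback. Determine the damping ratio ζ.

1 + K_p·P(s) = 0 gives s² + 9.4s + 16.32 = 0.
So ω_n² = 16.32 ⇒ ω_n = 4.04 rad/s, and ζ = 9.4/(2ω_n) = 1.16.

ζ = 1.16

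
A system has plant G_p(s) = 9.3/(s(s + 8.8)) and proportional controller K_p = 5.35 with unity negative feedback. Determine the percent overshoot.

8.15%

Closed-loop characteristic equation: s² + 8.8s + 49.76 = 0, so ω_n = 7.054 rad/s and ζ = 8.8/(2·7.054) = 0.6238.
%OS = 100·exp(−πζ/√(1−ζ²)) = 100·exp(−π·0.6238/√0.6109) = 8.15%.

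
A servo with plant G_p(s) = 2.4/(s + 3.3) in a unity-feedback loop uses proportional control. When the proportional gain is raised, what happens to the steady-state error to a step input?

decrease

e_ss = 1/(1 + K_p·G_p(0)); a larger K_p raises the denominator, so e_ss decreases.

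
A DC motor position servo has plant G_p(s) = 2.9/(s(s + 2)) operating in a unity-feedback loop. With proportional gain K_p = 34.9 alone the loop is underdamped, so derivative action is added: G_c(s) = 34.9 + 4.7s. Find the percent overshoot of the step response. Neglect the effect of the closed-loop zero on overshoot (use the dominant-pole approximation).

2.07%

Forward path: (34.9 + 4.7s)·2.9/(s(s+2)). The closed-loop characteristic equation is s² + (2 + 2.9·4.7)s + 2.9·34.9 = 0.
That is s² + 15.63s + 101.2 = 0, so ω_n = 10.06 rad/s and ζ = 15.63/(2·10.06) = 0.7768.
%OS = 100·exp(−πζ/√(1−ζ²)) = 2.07%.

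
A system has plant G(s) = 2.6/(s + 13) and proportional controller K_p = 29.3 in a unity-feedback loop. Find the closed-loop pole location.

s = -89.18

Closed-loop transfer function: T(s) = K_p·G(s)/(1 + K_p·G(s)) = 76.18/(s + 13 + 76.18) = 76.18/(s + 89.18).
The closed-loop pole is at s = −89.18.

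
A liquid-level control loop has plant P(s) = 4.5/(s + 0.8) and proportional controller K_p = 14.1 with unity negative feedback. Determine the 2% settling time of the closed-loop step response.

Closed-loop transfer function: T(s) = K_p·P(s)/(1 + K_p·P(s)) = 63.45/(s + 0.8 + 63.45) = 63.45/(s + 64.25).
Time constant τ = 1/64.25 = 0.01556 s, so the 2% settling time is about 4τ = 0.0623 s.

T_s ≈ 0.0623 s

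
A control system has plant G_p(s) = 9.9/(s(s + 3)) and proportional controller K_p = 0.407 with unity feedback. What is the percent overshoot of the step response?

2.92%

The closed-loop denominator s² + 3s + 4.029 gives ω_n = √4.029 = 2.007 and ζ = 3/(2ω_n) = 0.7473.
%OS = 100·exp(−πζ/√(1−ζ²)) = 100·exp(−π·0.7473/√0.4416) = 2.92%.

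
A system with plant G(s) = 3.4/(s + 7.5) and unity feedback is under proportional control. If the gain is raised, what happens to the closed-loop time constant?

The closed-loop bandwidth 7.5+K_p·3.4 grows with K_p, so τ shrinks.

decrease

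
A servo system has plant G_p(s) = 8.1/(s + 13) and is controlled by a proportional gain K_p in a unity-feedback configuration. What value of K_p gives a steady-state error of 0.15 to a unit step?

Steady-state error for a unit step on this type-0 loop is 1/(1 + K_p·G_p(0)).
G_p(0) = 0.6231. Require 1/(1 + K_p·0.6231) = 0.15, so 1 + 0.6231·K_p = 6.667.
K_p = (6.667 − 1)/0.6231 = 9.09.

K_p = 9.09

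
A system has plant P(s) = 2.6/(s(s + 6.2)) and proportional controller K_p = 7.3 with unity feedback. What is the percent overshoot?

4.15%

From 1 + K_pP(s) = 0: s² + 6.2s + 18.98 = 0 ⇒ ω_n = 4.357, ζ = 0.7116.
%OS = 100·exp(−πζ/√(1−ζ²)) = 100·exp(−π·0.7116/√0.4937) = 4.15%.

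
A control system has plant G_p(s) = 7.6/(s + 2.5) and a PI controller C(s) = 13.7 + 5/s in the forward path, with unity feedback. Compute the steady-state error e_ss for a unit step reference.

0

The open loop C(s)G_p(s) has a pole at the origin (type 1), so the static position error constant is infinite and e_ss = 1/(1+∞) = 0.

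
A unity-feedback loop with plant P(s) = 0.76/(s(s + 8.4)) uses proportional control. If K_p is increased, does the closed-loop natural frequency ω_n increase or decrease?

increase

ω_n = √(0.76·K_p), which grows with K_p.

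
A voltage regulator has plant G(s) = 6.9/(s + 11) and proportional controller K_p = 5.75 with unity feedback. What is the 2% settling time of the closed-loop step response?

Closed-loop transfer function: T(s) = K_p·G(s)/(1 + K_p·G(s)) = 39.68/(s + 11 + 39.68) = 39.68/(s + 50.68).
Time constant τ = 1/50.68 = 0.01973 s, so the 2% settling time is about 4τ = 0.0789 s.

T_s ≈ 0.0789 s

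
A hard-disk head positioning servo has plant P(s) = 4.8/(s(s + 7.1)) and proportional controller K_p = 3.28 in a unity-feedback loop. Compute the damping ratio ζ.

ζ = 0.895

With unity feedback the closed-loop characteristic equation is s² + 7.1s + 3.28·4.8 = s² + 7.1s + 15.74 = 0.
Matching s² + 2ζω_n s + ω_n²: ω_n = √15.74 = 3.968 rad/s and 2ζω_n = 7.1, so ζ = 7.1/(2·3.968) = 0.895.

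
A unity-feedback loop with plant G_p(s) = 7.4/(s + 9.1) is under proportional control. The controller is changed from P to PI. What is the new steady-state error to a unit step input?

0

The integrator makes K_pos = lim_{s→0} C(s)G(s) infinite, so e_ss = 1/(1+K_pos) = 0.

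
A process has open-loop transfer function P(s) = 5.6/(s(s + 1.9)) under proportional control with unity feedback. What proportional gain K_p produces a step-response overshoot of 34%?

From %OS = 100·exp(−πζ/√(1−ζ²)) = 34%, ζ = −ln(0.34)/√(π²+ln²(0.34)) = 0.3248.
Characteristic equation s² + 1.9s + 5.6K_p = 0 gives ζ = 1.9/(2√(5.6K_p)).
Setting ζ = 0.3248: √(5.6K_p) = 1.9/(2·0.3248) = 2.925, so K_p = 8.556/5.6 = 1.53.

K_p = 1.53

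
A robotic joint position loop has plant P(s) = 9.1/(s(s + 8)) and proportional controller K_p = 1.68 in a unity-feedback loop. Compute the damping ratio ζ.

With unity feedback the closed-loop characteristic equation is s² + 8s + 1.68·9.1 = s² + 8s + 15.29 = 0.
Matching s² + 2ζω_n s + ω_n²: ω_n = √15.29 = 3.91 rad/s and 2ζω_n = 8, so ζ = 8/(2·3.91) = 1.02.

ζ = 1.02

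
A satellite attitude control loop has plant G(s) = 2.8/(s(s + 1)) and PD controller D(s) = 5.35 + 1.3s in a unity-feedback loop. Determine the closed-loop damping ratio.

Forward path: (5.35 + 1.3s)·2.8/(s(s+1)). The closed-loop characteristic equation is s² + (1 + 2.8·1.3)s + 2.8·5.35 = 0.
That is s² + 4.64s + 14.98 = 0, so ω_n = 3.87 rad/s and ζ = 4.64/(2·3.87) = 0.5994.

ζ = 0.599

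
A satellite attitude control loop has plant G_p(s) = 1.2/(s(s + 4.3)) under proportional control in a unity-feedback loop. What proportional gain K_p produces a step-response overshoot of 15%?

K_p = 14.4

From %OS = 100·exp(−πζ/√(1−ζ²)) = 15%, ζ = −ln(0.15)/√(π²+ln²(0.15)) = 0.5169.
Characteristic equation s² + 4.3s + 1.2K_p = 0 gives ζ = 4.3/(2√(1.2K_p)).
Setting ζ = 0.5169: √(1.2K_p) = 4.3/(2·0.5169) = 4.159, so K_p = 17.3/1.2 = 14.4.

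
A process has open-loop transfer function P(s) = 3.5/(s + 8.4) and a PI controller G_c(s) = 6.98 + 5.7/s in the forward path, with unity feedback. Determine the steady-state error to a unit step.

The open loop G_c(s)P(s) has a pole at the origin (type 1), so the static position error constant is infinite and e_ss = 1/(1+∞) = 0.

0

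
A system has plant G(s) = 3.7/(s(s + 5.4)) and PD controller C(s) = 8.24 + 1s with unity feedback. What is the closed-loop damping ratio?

ζ = 0.824

Forward path: (8.24 + 1s)·3.7/(s(s+5.4)). The closed-loop characteristic equation is s² + (5.4 + 3.7·1)s + 3.7·8.24 = 0.
That is s² + 9.1s + 30.49 = 0, so ω_n = 5.522 rad/s and ζ = 9.1/(2·5.522) = 0.824.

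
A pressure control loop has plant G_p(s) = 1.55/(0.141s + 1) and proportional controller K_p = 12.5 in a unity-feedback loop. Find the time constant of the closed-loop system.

Closed loop: T(s) = K_p·G_p/(1+K_p·G_p) = 19.38/(0.141s + 1 + 19.38), with pole at s = −(1 + 19.38)/0.141 = −144.5.
Closed-loop time constant τ = 1/144.5 = 0.00692 s.

τ = 0.00692 s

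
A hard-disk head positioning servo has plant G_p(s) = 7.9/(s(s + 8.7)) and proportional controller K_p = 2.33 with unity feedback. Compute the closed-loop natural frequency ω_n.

ω_n = 4.29 rad/s

1 + K_p·G_p(s) = 0 gives s² + 8.7s + 18.41 = 0.
So ω_n² = 18.41 ⇒ ω_n = 4.29 rad/s, and ζ = 8.7/(2ω_n) = 1.01.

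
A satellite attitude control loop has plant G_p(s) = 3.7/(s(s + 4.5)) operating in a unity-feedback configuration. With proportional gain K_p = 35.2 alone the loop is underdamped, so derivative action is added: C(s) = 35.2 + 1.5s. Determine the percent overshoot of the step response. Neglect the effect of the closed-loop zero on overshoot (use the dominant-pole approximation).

21.4%

Forward path: (35.2 + 1.5s)·3.7/(s(s+4.5)). The closed-loop characteristic equation is s² + (4.5 + 3.7·1.5)s + 3.7·35.2 = 0.
That is s² + 10.05s + 130.2 = 0, so ω_n = 11.41 rad/s and ζ = 10.05/(2·11.41) = 0.4403.
%OS = 100·exp(−πζ/√(1−ζ²)) = 21.4%.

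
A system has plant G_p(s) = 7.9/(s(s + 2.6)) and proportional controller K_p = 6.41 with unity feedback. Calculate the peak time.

T_p = 0.449 s

From 1 + K_pG_p(s) = 0: s² + 2.6s + 50.64 = 0 ⇒ ω_n = 7.116, ζ = 0.1827.
Damped frequency ω_d = ω_n√(1−ζ²) = 6.996 rad/s, so peak time T_p = π/ω_d = 0.449 s.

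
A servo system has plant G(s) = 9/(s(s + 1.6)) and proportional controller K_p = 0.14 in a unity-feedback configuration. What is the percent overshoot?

The closed-loop denominator s² + 1.6s + 1.26 gives ω_n = √1.26 = 1.122 and ζ = 1.6/(2ω_n) = 0.7127.
%OS = 100·exp(−πζ/√(1−ζ²)) = 100·exp(−π·0.7127/√0.4921) = 4.11%.

4.11%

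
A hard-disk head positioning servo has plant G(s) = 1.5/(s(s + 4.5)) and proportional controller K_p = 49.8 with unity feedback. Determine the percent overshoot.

42.9%

The closed-loop denominator s² + 4.5s + 74.7 gives ω_n = √74.7 = 8.643 and ζ = 4.5/(2ω_n) = 0.2603.
%OS = 100·exp(−πζ/√(1−ζ²)) = 100·exp(−π·0.2603/√0.9322) = 42.9%.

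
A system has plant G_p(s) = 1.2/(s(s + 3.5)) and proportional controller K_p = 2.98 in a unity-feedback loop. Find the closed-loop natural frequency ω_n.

ω_n = 1.89 rad/s

With unity feedback the closed-loop characteristic equation is s² + 3.5s + 2.98·1.2 = s² + 3.5s + 3.576 = 0.
Matching s² + 2ζω_n s + ω_n²: ω_n = √3.576 = 1.891 rad/s and 2ζω_n = 3.5, so ζ = 3.5/(2·1.891) = 0.925.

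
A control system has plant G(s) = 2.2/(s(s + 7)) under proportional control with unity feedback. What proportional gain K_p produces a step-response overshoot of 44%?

K_p = 87.1

From %OS = 100·exp(−πζ/√(1−ζ²)) = 44%, ζ = −ln(0.44)/√(π²+ln²(0.44)) = 0.2528.
Characteristic equation s² + 7s + 2.2K_p = 0 gives ζ = 7/(2√(2.2K_p)).
Setting ζ = 0.2528: √(2.2K_p) = 7/(2·0.2528) = 13.84, so K_p = 191.6/2.2 = 87.1.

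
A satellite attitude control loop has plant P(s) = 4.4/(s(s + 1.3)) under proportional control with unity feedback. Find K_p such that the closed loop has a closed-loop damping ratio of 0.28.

K_p = 1.22

Closed-loop characteristic equation: s² + 1.3s + K_p·4.4 = 0.
So ω_n = √(4.4K_p) and 2ζω_n = 1.3, giving ζ = 1.3/(2√(4.4K_p)).
Setting ζ = 0.28: √(4.4K_p) = 1.3/(2·0.28) = 2.321, so K_p = 5.389/4.4 = 1.22.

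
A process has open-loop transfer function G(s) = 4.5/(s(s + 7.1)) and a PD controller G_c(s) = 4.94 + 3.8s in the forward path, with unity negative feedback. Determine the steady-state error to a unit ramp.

0.319

The loop has one pole at the origin (type 1). Velocity error constant K_v = lim_{s→0} s·G_c(s)G(s) = 4.94·4.5/7.1 = 3.131.
Steady-state error to a unit ramp: e_ss = 1/K_v = 0.319.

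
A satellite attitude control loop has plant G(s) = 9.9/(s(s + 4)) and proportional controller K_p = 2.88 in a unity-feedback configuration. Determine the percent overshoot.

28.1%

From 1 + K_pG(s) = 0: s² + 4s + 28.51 = 0 ⇒ ω_n = 5.34, ζ = 0.3746.
%OS = 100·exp(−πζ/√(1−ζ²)) = 100·exp(−π·0.3746/√0.8597) = 28.1%.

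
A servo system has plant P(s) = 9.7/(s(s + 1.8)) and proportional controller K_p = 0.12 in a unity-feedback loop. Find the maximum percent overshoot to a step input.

Closed-loop characteristic equation: s² + 1.8s + 1.164 = 0, so ω_n = 1.079 rad/s and ζ = 1.8/(2·1.079) = 0.8342.
%OS = 100·exp(−πζ/√(1−ζ²)) = 100·exp(−π·0.8342/√0.3041) = 0.863%.

0.863%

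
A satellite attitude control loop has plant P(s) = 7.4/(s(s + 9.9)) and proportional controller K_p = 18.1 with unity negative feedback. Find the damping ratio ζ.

ζ = 0.428

1 + K_p·P(s) = 0 gives s² + 9.9s + 133.9 = 0.
Matching s² + 2ζω_n s + ω_n²: ω_n = √133.9 = 11.57 rad/s and 2ζω_n = 9.9, so ζ = 9.9/(2·11.57) = 0.428.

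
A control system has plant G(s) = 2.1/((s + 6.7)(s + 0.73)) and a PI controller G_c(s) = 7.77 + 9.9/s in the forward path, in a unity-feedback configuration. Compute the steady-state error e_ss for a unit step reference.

0

The open loop G_c(s)G(s) has a pole at the origin (type 1), so the static position error constant is infinite and e_ss = 1/(1+∞) = 0.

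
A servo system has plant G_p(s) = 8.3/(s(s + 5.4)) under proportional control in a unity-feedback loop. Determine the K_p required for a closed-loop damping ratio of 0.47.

K_p = 3.98

Closed-loop characteristic equation: s² + 5.4s + K_p·8.3 = 0.
So ω_n = √(8.3K_p) and 2ζω_n = 5.4, giving ζ = 5.4/(2√(8.3K_p)).
Setting ζ = 0.47: √(8.3K_p) = 5.4/(2·0.47) = 5.745, so K_p = 33/8.3 = 3.98.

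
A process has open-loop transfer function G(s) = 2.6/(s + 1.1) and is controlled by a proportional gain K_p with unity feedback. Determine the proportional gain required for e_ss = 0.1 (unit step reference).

K_p = 3.81

Steady-state error for a unit step on this type-0 loop is 1/(1 + K_p·G(0)).
G(0) = 2.364. Require 1/(1 + K_p·2.364) = 0.1, so 1 + 2.364·K_p = 10.
K_p = (10 − 1)/2.364 = 3.81.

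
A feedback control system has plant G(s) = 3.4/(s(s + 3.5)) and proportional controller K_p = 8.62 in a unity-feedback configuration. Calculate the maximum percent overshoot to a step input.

34.2%

The closed-loop denominator s² + 3.5s + 29.31 gives ω_n = √29.31 = 5.414 and ζ = 3.5/(2ω_n) = 0.3233.
%OS = 100·exp(−πζ/√(1−ζ²)) = 100·exp(−π·0.3233/√0.8955) = 34.2%.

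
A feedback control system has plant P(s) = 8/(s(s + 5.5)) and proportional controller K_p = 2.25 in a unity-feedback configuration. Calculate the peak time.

T_p = 0.972 s

The closed-loop denominator s² + 5.5s + 18 gives ω_n = √18 = 4.243 and ζ = 5.5/(2ω_n) = 0.6482.
Damped frequency ω_d = ω_n√(1−ζ²) = 3.231 rad/s, so peak time T_p = π/ω_d = 0.972 s.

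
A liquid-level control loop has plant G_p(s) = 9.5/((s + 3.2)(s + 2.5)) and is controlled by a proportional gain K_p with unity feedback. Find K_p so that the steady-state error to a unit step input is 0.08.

For a type-0 loop with proportional control, e_ss = 1/(1 + K_p·G_p(0)).
G_p(0) = 1.188. Require 1/(1 + K_p·1.188) = 0.08, so 1 + 1.188·K_p = 12.5.
K_p = (12.5 − 1)/1.188 = 9.68.

K_p = 9.68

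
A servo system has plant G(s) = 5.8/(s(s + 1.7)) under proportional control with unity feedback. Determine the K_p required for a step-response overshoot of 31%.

From %OS = 100·exp(−πζ/√(1−ζ²)) = 31%, ζ = −ln(0.31)/√(π²+ln²(0.31)) = 0.3493.
Characteristic equation s² + 1.7s + 5.8K_p = 0 gives ζ = 1.7/(2√(5.8K_p)).
Setting ζ = 0.3493: √(5.8K_p) = 1.7/(2·0.3493) = 2.433, so K_p = 5.921/5.8 = 1.02.

K_p = 1.02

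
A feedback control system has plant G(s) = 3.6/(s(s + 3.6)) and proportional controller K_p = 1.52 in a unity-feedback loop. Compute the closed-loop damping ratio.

With unity feedback the closed-loop characteristic equation is s² + 3.6s + 1.52·3.6 = s² + 3.6s + 5.472 = 0.
So ω_n² = 5.472 ⇒ ω_n = 2.339 rad/s, and ζ = 3.6/(2ω_n) = 0.769.

ζ = 0.769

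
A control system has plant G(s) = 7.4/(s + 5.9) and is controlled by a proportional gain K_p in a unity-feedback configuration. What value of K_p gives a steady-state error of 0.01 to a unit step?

K_p = 78.9

Steady-state error for a unit step on this type-0 loop is 1/(1 + K_p·G(0)).
G(0) = 1.254. Require 1/(1 + K_p·1.254) = 0.01, so 1 + 1.254·K_p = 100.
K_p = (100 − 1)/1.254 = 78.9.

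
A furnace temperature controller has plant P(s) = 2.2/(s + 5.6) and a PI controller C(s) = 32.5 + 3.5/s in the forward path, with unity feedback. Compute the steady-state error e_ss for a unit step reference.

The open loop C(s)P(s) has a pole at the origin (type 1), so the static position error constant is infinite and e_ss = 1/(1+∞) = 0.

0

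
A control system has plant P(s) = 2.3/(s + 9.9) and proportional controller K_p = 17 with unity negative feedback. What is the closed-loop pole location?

s = -49

Closed-loop transfer function: T(s) = K_p·P(s)/(1 + K_p·P(s)) = 39.1/(s + 9.9 + 39.1) = 39.1/(s + 49).
The closed-loop pole is at s = −49.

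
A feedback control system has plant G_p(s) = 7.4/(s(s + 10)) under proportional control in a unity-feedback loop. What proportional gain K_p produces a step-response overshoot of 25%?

K_p = 20.7

From %OS = 100·exp(−πζ/√(1−ζ²)) = 25%, ζ = −ln(0.25)/√(π²+ln²(0.25)) = 0.4037.
Characteristic equation s² + 10s + 7.4K_p = 0 gives ζ = 10/(2√(7.4K_p)).
Setting ζ = 0.4037: √(7.4K_p) = 10/(2·0.4037) = 12.39, so K_p = 153.4/7.4 = 20.7.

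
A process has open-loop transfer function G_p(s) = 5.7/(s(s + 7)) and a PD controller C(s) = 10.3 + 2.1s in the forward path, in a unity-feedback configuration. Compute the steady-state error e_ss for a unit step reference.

The open loop C(s)G_p(s) has a pole at the origin (type 1), so the static position error constant is infinite and e_ss = 1/(1+∞) = 0.

0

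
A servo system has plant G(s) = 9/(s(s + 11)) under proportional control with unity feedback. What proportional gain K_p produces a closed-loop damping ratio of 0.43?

Closed-loop characteristic equation: s² + 11s + K_p·9 = 0.
So ω_n = √(9K_p) and 2ζω_n = 11, giving ζ = 11/(2√(9K_p)).
Setting ζ = 0.43: √(9K_p) = 11/(2·0.43) = 12.79, so K_p = 163.6/9 = 18.2.

K_p = 18.2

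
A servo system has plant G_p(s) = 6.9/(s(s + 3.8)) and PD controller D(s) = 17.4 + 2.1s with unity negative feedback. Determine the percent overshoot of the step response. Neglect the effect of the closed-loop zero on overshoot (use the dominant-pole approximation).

0.857%

Forward path: (17.4 + 2.1s)·6.9/(s(s+3.8)). The closed-loop characteristic equation is s² + (3.8 + 6.9·2.1)s + 6.9·17.4 = 0.
That is s² + 18.29s + 120.1 = 0, so ω_n = 10.96 rad/s and ζ = 18.29/(2·10.96) = 0.8346.
%OS = 100·exp(−πζ/√(1−ζ²)) = 0.857%.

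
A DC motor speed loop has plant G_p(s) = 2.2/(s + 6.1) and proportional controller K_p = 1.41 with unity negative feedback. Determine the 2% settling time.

T_s ≈ 0.435 s

Closed-loop transfer function: T(s) = K_p·G_p(s)/(1 + K_p·G_p(s)) = 3.102/(s + 6.1 + 3.102) = 3.102/(s + 9.202).
Time constant τ = 1/9.202 = 0.1087 s, so the 2% settling time is about 4τ = 0.435 s.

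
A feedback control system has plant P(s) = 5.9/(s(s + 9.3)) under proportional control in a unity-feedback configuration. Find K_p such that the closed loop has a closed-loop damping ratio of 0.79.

Closed-loop characteristic equation: s² + 9.3s + K_p·5.9 = 0.
So ω_n = √(5.9K_p) and 2ζω_n = 9.3, giving ζ = 9.3/(2√(5.9K_p)).
Setting ζ = 0.79: √(5.9K_p) = 9.3/(2·0.79) = 5.886, so K_p = 34.65/5.9 = 5.87.

K_p = 5.87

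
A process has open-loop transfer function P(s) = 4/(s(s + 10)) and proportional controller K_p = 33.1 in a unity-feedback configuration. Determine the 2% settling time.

T_s ≈ 0.8 s

From 1 + K_pP(s) = 0: s² + 10s + 132.4 = 0 ⇒ ω_n = 11.51, ζ = 0.4345.
2% settling time T_s ≈ 4/(ζω_n) = 4/5 = 0.8 s.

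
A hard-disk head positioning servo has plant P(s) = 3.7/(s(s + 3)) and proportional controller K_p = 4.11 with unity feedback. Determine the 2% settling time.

T_s ≈ 2.67 s

The closed-loop denominator s² + 3s + 15.21 gives ω_n = √15.21 = 3.9 and ζ = 3/(2ω_n) = 0.3847.
2% settling time T_s ≈ 4/(ζω_n) = 4/1.5 = 2.67 s.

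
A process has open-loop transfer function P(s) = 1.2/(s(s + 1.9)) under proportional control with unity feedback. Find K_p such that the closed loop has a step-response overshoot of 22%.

From %OS = 100·exp(−πζ/√(1−ζ²)) = 22%, ζ = −ln(0.22)/√(π²+ln²(0.22)) = 0.4342.
Characteristic equation s² + 1.9s + 1.2K_p = 0 gives ζ = 1.9/(2√(1.2K_p)).
Setting ζ = 0.4342: √(1.2K_p) = 1.9/(2·0.4342) = 2.188, so K_p = 4.788/1.2 = 3.99.

K_p = 3.99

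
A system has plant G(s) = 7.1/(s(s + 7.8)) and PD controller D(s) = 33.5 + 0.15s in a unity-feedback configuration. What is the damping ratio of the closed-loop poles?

Forward path: (33.5 + 0.15s)·7.1/(s(s+7.8)). The closed-loop characteristic equation is s² + (7.8 + 7.1·0.15)s + 7.1·33.5 = 0.
That is s² + 8.865s + 237.8 = 0, so ω_n = 15.42 rad/s and ζ = 8.865/(2·15.42) = 0.2874.

ζ = 0.287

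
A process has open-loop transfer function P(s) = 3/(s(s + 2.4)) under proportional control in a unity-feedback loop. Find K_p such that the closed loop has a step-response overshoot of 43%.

From %OS = 100·exp(−πζ/√(1−ζ²)) = 43%, ζ = −ln(0.43)/√(π²+ln²(0.43)) = 0.2594.
Characteristic equation s² + 2.4s + 3K_p = 0 gives ζ = 2.4/(2√(3K_p)).
Setting ζ = 0.2594: √(3K_p) = 2.4/(2·0.2594) = 4.625, so K_p = 21.39/3 = 7.13.

K_p = 7.13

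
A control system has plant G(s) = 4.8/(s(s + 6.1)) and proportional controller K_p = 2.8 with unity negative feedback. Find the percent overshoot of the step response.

0.9%

From 1 + K_pG(s) = 0: s² + 6.1s + 13.44 = 0 ⇒ ω_n = 3.666, ζ = 0.832.
%OS = 100·exp(−πζ/√(1−ζ²)) = 100·exp(−π·0.832/√0.3078) = 0.9%.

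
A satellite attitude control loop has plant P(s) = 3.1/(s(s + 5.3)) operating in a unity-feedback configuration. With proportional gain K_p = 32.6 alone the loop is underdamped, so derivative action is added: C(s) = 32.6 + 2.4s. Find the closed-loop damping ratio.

ζ = 0.634

Forward path: (32.6 + 2.4s)·3.1/(s(s+5.3)). The closed-loop characteristic equation is s² + (5.3 + 3.1·2.4)s + 3.1·32.6 = 0.
That is s² + 12.74s + 101.1 = 0, so ω_n = 10.05 rad/s and ζ = 12.74/(2·10.05) = 0.6337.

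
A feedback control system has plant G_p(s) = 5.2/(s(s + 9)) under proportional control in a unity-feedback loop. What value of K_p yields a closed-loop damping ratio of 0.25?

Closed-loop characteristic equation: s² + 9s + K_p·5.2 = 0.
So ω_n = √(5.2K_p) and 2ζω_n = 9, giving ζ = 9/(2√(5.2K_p)).
Setting ζ = 0.25: √(5.2K_p) = 9/(2·0.25) = 18, so K_p = 324/5.2 = 62.3.

K_p = 62.3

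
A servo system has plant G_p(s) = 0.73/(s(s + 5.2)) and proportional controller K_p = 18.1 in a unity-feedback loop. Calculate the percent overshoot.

4.01%

From 1 + K_pG_p(s) = 0: s² + 5.2s + 13.21 = 0 ⇒ ω_n = 3.635, ζ = 0.7153.
%OS = 100·exp(−πζ/√(1−ζ²)) = 100·exp(−π·0.7153/√0.4884) = 4.01%.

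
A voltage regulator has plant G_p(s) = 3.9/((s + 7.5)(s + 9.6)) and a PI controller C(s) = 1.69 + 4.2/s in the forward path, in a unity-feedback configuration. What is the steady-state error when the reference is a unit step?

0

The open loop C(s)G_p(s) has a pole at the origin (type 1), so the static position error constant is infinite and e_ss = 1/(1+∞) = 0.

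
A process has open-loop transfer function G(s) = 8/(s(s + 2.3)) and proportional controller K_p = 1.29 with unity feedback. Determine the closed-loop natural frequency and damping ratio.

ω_n = 3.21 rad/s, ζ = 0.358

The closed-loop denominator is s(s+2.3) + 1.29·8 = s² + 2.3s + 10.32.
Matching s² + 2ζω_n s + ω_n²: ω_n = √10.32 = 3.212 rad/s and 2ζω_n = 2.3, so ζ = 2.3/(2·3.212) = 0.358.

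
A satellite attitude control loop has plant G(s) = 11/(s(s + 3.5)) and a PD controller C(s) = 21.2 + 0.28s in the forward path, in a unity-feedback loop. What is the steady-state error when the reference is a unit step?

0

The open loop C(s)G(s) has a pole at the origin (type 1), so the static position error constant is infinite and e_ss = 1/(1+∞) = 0.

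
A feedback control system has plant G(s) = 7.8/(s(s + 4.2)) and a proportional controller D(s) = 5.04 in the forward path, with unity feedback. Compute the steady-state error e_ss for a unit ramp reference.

The loop has one pole at the origin (type 1). Velocity error constant K_v = lim_{s→0} s·D(s)G(s) = 5.04·7.8/4.2 = 9.36.
Steady-state error to a unit ramp: e_ss = 1/K_v = 0.107.

0.107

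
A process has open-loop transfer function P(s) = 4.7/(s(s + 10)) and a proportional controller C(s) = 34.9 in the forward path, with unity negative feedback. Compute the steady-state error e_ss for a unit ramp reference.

The loop has one pole at the origin (type 1). Velocity error constant K_v = lim_{s→0} s·C(s)P(s) = 34.9·4.7/10 = 16.4.
Steady-state error to a unit ramp: e_ss = 1/K_v = 0.061.

0.061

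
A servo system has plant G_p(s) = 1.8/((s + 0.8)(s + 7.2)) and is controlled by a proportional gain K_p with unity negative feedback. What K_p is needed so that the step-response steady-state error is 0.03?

Steady-state error for a unit step on this type-0 loop is 1/(1 + K_p·G_p(0)).
G_p(0) = 0.3125. Require 1/(1 + K_p·0.3125) = 0.03, so 1 + 0.3125·K_p = 33.33.
K_p = (33.33 − 1)/0.3125 = 103.

K_p = 103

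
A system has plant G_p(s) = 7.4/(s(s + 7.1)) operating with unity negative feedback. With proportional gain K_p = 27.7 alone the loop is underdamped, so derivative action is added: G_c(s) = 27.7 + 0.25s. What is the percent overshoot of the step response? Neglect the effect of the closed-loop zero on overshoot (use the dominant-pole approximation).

Forward path: (27.7 + 0.25s)·7.4/(s(s+7.1)). The closed-loop characteristic equation is s² + (7.1 + 7.4·0.25)s + 7.4·27.7 = 0.
That is s² + 8.95s + 205 = 0, so ω_n = 14.32 rad/s and ζ = 8.95/(2·14.32) = 0.3126.
%OS = 100·exp(−πζ/√(1−ζ²)) = 35.6%.

35.6%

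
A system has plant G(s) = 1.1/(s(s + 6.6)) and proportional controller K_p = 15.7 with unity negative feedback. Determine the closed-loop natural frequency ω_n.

ω_n = 4.16 rad/s

1 + K_p·G(s) = 0 gives s² + 6.6s + 17.27 = 0.
Matching s² + 2ζω_n s + ω_n²: ω_n = √17.27 = 4.156 rad/s and 2ζω_n = 6.6, so ζ = 6.6/(2·4.156) = 0.794.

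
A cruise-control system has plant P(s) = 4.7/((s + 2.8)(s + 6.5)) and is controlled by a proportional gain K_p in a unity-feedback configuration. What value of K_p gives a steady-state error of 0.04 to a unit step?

The loop is type 0, so e_ss(step) = 1/(1 + K_pos) with K_pos = K_p·P(0).
P(0) = 0.2582. Require 1/(1 + K_p·0.2582) = 0.04, so 1 + 0.2582·K_p = 25.
K_p = (25 − 1)/0.2582 = 92.9.

K_p = 92.9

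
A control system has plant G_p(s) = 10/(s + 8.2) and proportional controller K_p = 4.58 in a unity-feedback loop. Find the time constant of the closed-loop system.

τ = 0.0185 s

Closed-loop transfer function: T(s) = K_p·G_p(s)/(1 + K_p·G_p(s)) = 45.8/(s + 8.2 + 45.8) = 45.8/(s + 54).
Time constant τ = 1/54 = 0.0185 s.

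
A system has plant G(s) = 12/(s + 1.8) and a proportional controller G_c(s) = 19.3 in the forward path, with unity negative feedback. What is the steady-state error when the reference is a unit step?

The loop is type 0. Static position error constant K_pos = G_c(0)·G(0) = 19.3·6.667 = 128.7.
Steady-state error to a unit step: e_ss = 1/(1+K_pos) = 1/129.7 = 0.00771.

0.00771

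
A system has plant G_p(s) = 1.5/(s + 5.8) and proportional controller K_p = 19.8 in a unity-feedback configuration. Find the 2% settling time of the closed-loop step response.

Closed-loop transfer function: T(s) = K_p·G_p(s)/(1 + K_p·G_p(s)) = 29.7/(s + 5.8 + 29.7) = 29.7/(s + 35.5).
Time constant τ = 1/35.5 = 0.02817 s, so the 2% settling time is about 4τ = 0.113 s.

T_s ≈ 0.113 s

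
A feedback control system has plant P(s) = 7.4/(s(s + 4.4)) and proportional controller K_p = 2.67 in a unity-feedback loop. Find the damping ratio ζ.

With unity feedback the closed-loop characteristic equation is s² + 4.4s + 2.67·7.4 = s² + 4.4s + 19.76 = 0.
So ω_n² = 19.76 ⇒ ω_n = 4.445 rad/s, and ζ = 4.4/(2ω_n) = 0.495.

ζ = 0.495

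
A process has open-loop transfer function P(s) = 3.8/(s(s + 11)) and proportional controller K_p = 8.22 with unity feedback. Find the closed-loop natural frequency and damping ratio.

With unity feedback the closed-loop characteristic equation is s² + 11s + 8.22·3.8 = s² + 11s + 31.24 = 0.
Matching s² + 2ζω_n s + ω_n²: ω_n = √31.24 = 5.589 rad/s and 2ζω_n = 11, so ζ = 11/(2·5.589) = 0.984.

ω_n = 5.59 rad/s, ζ = 0.984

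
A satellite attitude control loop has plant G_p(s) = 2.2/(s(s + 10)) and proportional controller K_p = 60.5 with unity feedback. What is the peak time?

Closed-loop characteristic equation: s² + 10s + 133.1 = 0, so ω_n = 11.54 rad/s and ζ = 10/(2·11.54) = 0.4334.
Damped frequency ω_d = ω_n√(1−ζ²) = 10.4 rad/s, so peak time T_p = π/ω_d = 0.302 s.

T_p = 0.302 s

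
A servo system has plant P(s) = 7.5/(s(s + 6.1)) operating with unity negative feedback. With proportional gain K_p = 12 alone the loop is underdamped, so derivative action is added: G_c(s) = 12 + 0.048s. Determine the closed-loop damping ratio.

Forward path: (12 + 0.048s)·7.5/(s(s+6.1)). The closed-loop characteristic equation is s² + (6.1 + 7.5·0.048)s + 7.5·12 = 0.
That is s² + 6.46s + 90 = 0, so ω_n = 9.487 rad/s and ζ = 6.46/(2·9.487) = 0.3405.

ζ = 0.34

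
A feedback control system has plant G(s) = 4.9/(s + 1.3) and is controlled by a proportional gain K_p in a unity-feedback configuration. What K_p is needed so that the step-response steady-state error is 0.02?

K_p = 13

Steady-state error for a unit step on this type-0 loop is 1/(1 + K_p·G(0)).
G(0) = 3.769. Require 1/(1 + K_p·3.769) = 0.02, so 1 + 3.769·K_p = 50.
K_p = (50 − 1)/3.769 = 13.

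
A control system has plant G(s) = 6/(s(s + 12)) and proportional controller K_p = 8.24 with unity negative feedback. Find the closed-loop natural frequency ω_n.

The closed-loop denominator is s(s+12) + 8.24·6 = s² + 12s + 49.44.
So ω_n² = 49.44 ⇒ ω_n = 7.031 rad/s, and ζ = 12/(2ω_n) = 0.853.

ω_n = 7.03 rad/s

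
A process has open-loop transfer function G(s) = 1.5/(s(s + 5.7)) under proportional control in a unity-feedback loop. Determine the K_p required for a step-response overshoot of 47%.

From %OS = 100·exp(−πζ/√(1−ζ²)) = 47%, ζ = −ln(0.47)/√(π²+ln²(0.47)) = 0.2337.
Characteristic equation s² + 5.7s + 1.5K_p = 0 gives ζ = 5.7/(2√(1.5K_p)).
Setting ζ = 0.2337: √(1.5K_p) = 5.7/(2·0.2337) = 12.2, so K_p = 148.7/1.5 = 99.2.

K_p = 99.2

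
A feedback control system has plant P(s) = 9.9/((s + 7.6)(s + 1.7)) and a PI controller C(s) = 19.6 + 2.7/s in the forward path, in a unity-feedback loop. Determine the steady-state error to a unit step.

The open loop C(s)P(s) has a pole at the origin (type 1), so the static position error constant is infinite and e_ss = 1/(1+∞) = 0.

0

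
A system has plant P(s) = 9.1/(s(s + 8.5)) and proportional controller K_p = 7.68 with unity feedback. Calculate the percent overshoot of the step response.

From 1 + K_pP(s) = 0: s² + 8.5s + 69.89 = 0 ⇒ ω_n = 8.36, ζ = 0.5084.
%OS = 100·exp(−πζ/√(1−ζ²)) = 100·exp(−π·0.5084/√0.7416) = 15.7%.

15.7%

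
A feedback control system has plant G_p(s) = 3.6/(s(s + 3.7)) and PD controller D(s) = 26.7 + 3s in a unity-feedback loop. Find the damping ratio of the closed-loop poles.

Forward path: (26.7 + 3s)·3.6/(s(s+3.7)). The closed-loop characteristic equation is s² + (3.7 + 3.6·3)s + 3.6·26.7 = 0.
That is s² + 14.5s + 96.12 = 0, so ω_n = 9.804 rad/s and ζ = 14.5/(2·9.804) = 0.7395.

ζ = 0.739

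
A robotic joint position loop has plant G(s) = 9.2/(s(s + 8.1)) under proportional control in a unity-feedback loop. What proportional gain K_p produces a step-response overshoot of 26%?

K_p = 11.5

From %OS = 100·exp(−πζ/√(1−ζ²)) = 26%, ζ = −ln(0.26)/√(π²+ln²(0.26)) = 0.3941.
Characteristic equation s² + 8.1s + 9.2K_p = 0 gives ζ = 8.1/(2√(9.2K_p)).
Setting ζ = 0.3941: √(9.2K_p) = 8.1/(2·0.3941) = 10.28, so K_p = 105.6/9.2 = 11.5.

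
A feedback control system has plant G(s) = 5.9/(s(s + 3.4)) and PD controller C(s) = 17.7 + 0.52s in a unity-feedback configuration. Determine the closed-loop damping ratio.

ζ = 0.316

Forward path: (17.7 + 0.52s)·5.9/(s(s+3.4)). The closed-loop characteristic equation is s² + (3.4 + 5.9·0.52)s + 5.9·17.7 = 0.
That is s² + 6.468s + 104.4 = 0, so ω_n = 10.22 rad/s and ζ = 6.468/(2·10.22) = 0.3165.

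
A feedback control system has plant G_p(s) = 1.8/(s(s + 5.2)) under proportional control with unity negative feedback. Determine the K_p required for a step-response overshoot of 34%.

From %OS = 100·exp(−πζ/√(1−ζ²)) = 34%, ζ = −ln(0.34)/√(π²+ln²(0.34)) = 0.3248.
Characteristic equation s² + 5.2s + 1.8K_p = 0 gives ζ = 5.2/(2√(1.8K_p)).
Setting ζ = 0.3248: √(1.8K_p) = 5.2/(2·0.3248) = 8.005, so K_p = 64.09/1.8 = 35.6.

K_p = 35.6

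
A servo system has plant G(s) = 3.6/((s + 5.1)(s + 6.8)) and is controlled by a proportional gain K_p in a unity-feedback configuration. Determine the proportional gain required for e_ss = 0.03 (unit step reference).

The loop is type 0, so e_ss(step) = 1/(1 + K_pos) with K_pos = K_p·G(0).
G(0) = 0.1038. Require 1/(1 + K_p·0.1038) = 0.03, so 1 + 0.1038·K_p = 33.33.
K_p = (33.33 − 1)/0.1038 = 311.

K_p = 311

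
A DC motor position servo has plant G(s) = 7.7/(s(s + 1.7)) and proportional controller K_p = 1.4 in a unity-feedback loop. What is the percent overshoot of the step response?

The closed-loop denominator s² + 1.7s + 10.78 gives ω_n = √10.78 = 3.283 and ζ = 1.7/(2ω_n) = 0.2589.
%OS = 100·exp(−πζ/√(1−ζ²)) = 100·exp(−π·0.2589/√0.933) = 43.1%.

43.1%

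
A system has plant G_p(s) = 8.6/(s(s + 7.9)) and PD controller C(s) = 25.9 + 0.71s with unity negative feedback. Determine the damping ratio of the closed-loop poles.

ζ = 0.469

Forward path: (25.9 + 0.71s)·8.6/(s(s+7.9)). The closed-loop characteristic equation is s² + (7.9 + 8.6·0.71)s + 8.6·25.9 = 0.
That is s² + 14.01s + 222.7 = 0, so ω_n = 14.92 rad/s and ζ = 14.01/(2·14.92) = 0.4692.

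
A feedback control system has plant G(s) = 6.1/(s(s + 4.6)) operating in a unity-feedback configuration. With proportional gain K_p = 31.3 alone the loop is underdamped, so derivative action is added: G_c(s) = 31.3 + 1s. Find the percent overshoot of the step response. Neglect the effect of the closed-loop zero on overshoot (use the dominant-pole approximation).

Forward path: (31.3 + 1s)·6.1/(s(s+4.6)). The closed-loop characteristic equation is s² + (4.6 + 6.1·1)s + 6.1·31.3 = 0.
That is s² + 10.7s + 190.9 = 0, so ω_n = 13.82 rad/s and ζ = 10.7/(2·13.82) = 0.3872.
%OS = 100·exp(−πζ/√(1−ζ²)) = 26.7%.

26.7%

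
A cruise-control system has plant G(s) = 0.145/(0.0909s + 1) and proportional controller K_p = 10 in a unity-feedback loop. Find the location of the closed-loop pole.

s = -26.95

Closed loop: T(s) = K_p·G/(1+K_p·G) = 1.45/(0.0909s + 1 + 1.45), with pole at s = −(1 + 1.45)/0.0909 = −26.95.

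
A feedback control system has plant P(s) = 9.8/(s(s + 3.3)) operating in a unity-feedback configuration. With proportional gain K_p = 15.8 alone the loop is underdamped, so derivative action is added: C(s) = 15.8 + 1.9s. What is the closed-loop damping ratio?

Forward path: (15.8 + 1.9s)·9.8/(s(s+3.3)). The closed-loop characteristic equation is s² + (3.3 + 9.8·1.9)s + 9.8·15.8 = 0.
That is s² + 21.92s + 154.8 = 0, so ω_n = 12.44 rad/s and ζ = 21.92/(2·12.44) = 0.8808.

ζ = 0.881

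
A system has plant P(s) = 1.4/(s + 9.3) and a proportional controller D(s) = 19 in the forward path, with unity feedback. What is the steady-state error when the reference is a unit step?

0.259

The loop is type 0. Static position error constant K_pos = D(0)·P(0) = 19·0.1505 = 2.86.
Steady-state error to a unit step: e_ss = 1/(1+K_pos) = 1/3.86 = 0.259.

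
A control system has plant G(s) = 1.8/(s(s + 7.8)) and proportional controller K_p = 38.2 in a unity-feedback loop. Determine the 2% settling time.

T_s ≈ 1.03 s

From 1 + K_pG(s) = 0: s² + 7.8s + 68.76 = 0 ⇒ ω_n = 8.292, ζ = 0.4703.
2% settling time T_s ≈ 4/(ζω_n) = 4/3.9 = 1.03 s.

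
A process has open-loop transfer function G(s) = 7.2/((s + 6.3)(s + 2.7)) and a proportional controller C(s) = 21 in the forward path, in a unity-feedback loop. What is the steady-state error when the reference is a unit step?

0.101

The loop is type 0. Static position error constant K_pos = C(0)·G(0) = 21·0.4233 = 8.889.
Steady-state error to a unit step: e_ss = 1/(1+K_pos) = 1/9.889 = 0.101.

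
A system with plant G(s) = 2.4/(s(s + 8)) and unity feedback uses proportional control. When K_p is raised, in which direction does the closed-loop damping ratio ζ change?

decrease

ζ = 8/(2√(2.4K_p)); increasing K_p raises the denominator, so ζ falls.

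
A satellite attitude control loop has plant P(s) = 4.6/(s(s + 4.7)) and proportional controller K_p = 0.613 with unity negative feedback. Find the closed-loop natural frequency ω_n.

The closed-loop denominator is s(s+4.7) + 0.613·4.6 = s² + 4.7s + 2.82.
Matching s² + 2ζω_n s + ω_n²: ω_n = √2.82 = 1.679 rad/s and 2ζω_n = 4.7, so ζ = 4.7/(2·1.679) = 1.4.

ω_n = 1.68 rad/s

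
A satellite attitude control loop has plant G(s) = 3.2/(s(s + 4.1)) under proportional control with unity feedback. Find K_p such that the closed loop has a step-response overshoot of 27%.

K_p = 8.87

From %OS = 100·exp(−πζ/√(1−ζ²)) = 27%, ζ = −ln(0.27)/√(π²+ln²(0.27)) = 0.3847.
Characteristic equation s² + 4.1s + 3.2K_p = 0 gives ζ = 4.1/(2√(3.2K_p)).
Setting ζ = 0.3847: √(3.2K_p) = 4.1/(2·0.3847) = 5.329, so K_p = 28.4/3.2 = 8.87.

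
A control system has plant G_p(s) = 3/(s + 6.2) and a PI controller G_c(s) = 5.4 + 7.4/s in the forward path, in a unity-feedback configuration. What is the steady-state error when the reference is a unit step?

The open loop G_c(s)G_p(s) has a pole at the origin (type 1), so the static position error constant is infinite and e_ss = 1/(1+∞) = 0.

0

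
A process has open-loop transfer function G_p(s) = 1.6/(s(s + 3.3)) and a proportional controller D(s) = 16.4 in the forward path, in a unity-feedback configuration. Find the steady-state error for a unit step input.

0

The open loop D(s)G_p(s) has a pole at the origin (type 1), so the static position error constant is infinite and e_ss = 1/(1+∞) = 0.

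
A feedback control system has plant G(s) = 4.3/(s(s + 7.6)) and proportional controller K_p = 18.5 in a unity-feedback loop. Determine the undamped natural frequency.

ω_n = 8.92 rad/s

The closed-loop denominator is s(s+7.6) + 18.5·4.3 = s² + 7.6s + 79.55.
So ω_n² = 79.55 ⇒ ω_n = 8.919 rad/s, and ζ = 7.6/(2ω_n) = 0.426.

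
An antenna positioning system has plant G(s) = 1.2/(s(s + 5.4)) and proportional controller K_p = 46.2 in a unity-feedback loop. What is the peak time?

The closed-loop denominator s² + 5.4s + 55.44 gives ω_n = √55.44 = 7.446 and ζ = 5.4/(2ω_n) = 0.3626.
Damped frequency ω_d = ω_n√(1−ζ²) = 6.939 rad/s, so peak time T_p = π/ω_d = 0.453 s.

T_p = 0.453 s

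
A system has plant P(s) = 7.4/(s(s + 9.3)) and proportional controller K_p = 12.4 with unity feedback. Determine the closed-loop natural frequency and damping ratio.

1 + K_p·P(s) = 0 gives s² + 9.3s + 91.76 = 0.
Matching s² + 2ζω_n s + ω_n²: ω_n = √91.76 = 9.579 rad/s and 2ζω_n = 9.3, so ζ = 9.3/(2·9.579) = 0.485.

ω_n = 9.58 rad/s, ζ = 0.485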